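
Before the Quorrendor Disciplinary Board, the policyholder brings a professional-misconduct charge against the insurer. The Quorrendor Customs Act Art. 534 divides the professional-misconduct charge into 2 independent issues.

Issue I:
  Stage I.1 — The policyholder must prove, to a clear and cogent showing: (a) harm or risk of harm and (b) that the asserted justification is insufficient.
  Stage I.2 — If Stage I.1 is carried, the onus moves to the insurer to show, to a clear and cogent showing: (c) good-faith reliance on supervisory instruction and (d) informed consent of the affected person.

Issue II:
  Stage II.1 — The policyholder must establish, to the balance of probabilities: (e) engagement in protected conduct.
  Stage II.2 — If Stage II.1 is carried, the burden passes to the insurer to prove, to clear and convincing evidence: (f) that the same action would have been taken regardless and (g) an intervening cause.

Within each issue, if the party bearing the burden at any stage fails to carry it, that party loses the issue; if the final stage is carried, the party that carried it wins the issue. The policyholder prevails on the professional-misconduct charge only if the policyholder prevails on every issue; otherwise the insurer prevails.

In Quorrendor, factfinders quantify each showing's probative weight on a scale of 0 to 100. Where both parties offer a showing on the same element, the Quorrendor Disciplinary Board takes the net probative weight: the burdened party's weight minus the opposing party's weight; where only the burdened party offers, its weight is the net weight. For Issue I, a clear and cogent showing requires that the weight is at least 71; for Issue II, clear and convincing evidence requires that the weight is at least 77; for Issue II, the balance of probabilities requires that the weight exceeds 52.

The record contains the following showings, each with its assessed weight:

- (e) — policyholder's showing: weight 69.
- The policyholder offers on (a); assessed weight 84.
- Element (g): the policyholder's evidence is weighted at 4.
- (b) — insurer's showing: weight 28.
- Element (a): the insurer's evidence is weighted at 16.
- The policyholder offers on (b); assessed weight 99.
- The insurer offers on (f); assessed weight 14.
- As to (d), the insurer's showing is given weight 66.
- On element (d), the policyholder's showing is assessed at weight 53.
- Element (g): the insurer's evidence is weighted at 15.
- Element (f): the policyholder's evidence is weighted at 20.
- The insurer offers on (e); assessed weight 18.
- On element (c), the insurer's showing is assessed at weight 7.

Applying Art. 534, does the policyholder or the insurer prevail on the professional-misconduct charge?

— Issue I —
At Stage I.1 the policyholder must meet a clear and cogent showing (weight is at least 71): on (a) the weight is 84 less the opposing 16 gives net 68, < 71, so (a) does not meet the standard; on (b) the weight is 99 less the opposing 28 gives net 71, which does reach 71, so (b) meets the standard.
  Not every element is met, so the policyholder fails to carry Stage I.1.
The insurer prevails on this issue.
— Issue II —
Stage II.1 — burden on policyholder; standard: the balance of probabilities (weight exceeds 52).
    (e): 69 − 18 = 51 ≤ 52 [not met]
  Stage II.1 not carried; the policyholder fails its burden.
So the insurer prevails on this issue.
Per-issue: Issue I → insurer; Issue II → insurer. The policyholder must prevail on every issue; overall, the insurer prevails.

insurer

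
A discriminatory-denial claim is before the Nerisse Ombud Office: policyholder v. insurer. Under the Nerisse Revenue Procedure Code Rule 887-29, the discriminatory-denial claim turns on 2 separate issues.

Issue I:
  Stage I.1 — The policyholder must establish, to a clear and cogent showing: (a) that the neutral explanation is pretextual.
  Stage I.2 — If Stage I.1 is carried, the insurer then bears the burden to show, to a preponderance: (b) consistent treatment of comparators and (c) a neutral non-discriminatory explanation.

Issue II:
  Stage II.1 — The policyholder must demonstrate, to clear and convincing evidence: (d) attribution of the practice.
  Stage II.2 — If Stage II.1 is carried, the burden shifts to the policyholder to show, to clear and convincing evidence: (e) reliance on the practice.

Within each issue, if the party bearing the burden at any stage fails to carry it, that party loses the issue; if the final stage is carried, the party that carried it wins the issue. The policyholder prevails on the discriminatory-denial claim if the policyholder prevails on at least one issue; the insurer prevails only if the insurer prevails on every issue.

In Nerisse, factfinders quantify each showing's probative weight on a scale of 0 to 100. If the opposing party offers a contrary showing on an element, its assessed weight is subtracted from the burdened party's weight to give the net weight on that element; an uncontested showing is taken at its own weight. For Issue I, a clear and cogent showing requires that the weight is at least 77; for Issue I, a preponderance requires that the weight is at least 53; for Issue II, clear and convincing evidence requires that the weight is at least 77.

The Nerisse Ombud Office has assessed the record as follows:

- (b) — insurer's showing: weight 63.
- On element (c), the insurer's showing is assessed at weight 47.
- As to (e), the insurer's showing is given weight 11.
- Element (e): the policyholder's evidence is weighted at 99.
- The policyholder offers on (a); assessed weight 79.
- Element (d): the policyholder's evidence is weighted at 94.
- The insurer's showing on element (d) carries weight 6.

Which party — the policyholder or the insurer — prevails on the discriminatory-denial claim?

policyholder

— Issue I —
Stage I.1 — burden on policyholder; standard: a clear and cogent showing (weight is at least 77).
    (a): 79 ≥ 77 [met]
  All elements met. The burden passes to the insurer.
Stage I.2 — burden on insurer; standard: a preponderance (weight is at least 53).
    (b): 63 ≥ 53 [met]
    (c): 47 < 53 [not met]
  Stage I.2 not carried; the insurer fails its burden.
The analysis ends at Stage I.2; the policyholder prevails on this issue.
— Issue II —
Stage II.1 — burden on policyholder; standard: clear and convincing evidence (weight is at least 77).
    (d): 94 − 6 = 88 ≥ 77 [met]
  Stage II.1 is satisfied; the policyholder continues to bear the burden.
Stage II.2 — burden on policyholder; standard: clear and convincing evidence (weight is at least 77).
    (e): 99 − 11 = 88 ≥ 77 [met]
  The policyholder carries the last stage.
Every stage carried; the policyholder prevails on this issue.
Per-issue: Issue I → policyholder; Issue II → policyholder. The policyholder must prevail on at least one issue; overall, the policyholder prevails.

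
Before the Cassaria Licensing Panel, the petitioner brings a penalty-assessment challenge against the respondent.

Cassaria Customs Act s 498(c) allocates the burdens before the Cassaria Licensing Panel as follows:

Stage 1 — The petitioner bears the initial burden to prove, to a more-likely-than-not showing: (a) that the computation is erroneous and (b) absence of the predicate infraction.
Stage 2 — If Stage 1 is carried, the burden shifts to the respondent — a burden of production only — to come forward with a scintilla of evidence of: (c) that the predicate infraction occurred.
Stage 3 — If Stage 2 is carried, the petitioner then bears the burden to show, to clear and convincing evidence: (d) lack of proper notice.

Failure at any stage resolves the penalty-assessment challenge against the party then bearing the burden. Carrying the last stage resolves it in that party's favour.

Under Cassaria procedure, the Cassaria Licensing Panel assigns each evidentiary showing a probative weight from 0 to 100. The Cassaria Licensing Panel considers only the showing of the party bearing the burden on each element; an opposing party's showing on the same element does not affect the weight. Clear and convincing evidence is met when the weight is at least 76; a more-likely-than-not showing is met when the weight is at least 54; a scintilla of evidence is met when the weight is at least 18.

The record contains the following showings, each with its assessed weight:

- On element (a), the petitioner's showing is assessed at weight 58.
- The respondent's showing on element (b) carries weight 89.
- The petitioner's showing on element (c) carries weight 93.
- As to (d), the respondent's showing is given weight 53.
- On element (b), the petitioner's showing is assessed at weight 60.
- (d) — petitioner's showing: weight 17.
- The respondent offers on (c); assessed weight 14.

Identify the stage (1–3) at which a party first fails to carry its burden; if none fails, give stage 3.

stage 2

Stage 1 — burden on petitioner; standard: a more-likely-than-not showing (weight is at least 54).
    (a): 58 ≥ 54 [met]
    (b): 60 (respondent's 89 disregarded) ≥ 54 [met]
  Stage 1 carried; the burden shifts to the respondent.
Stage 2 — burden on respondent; standard: a scintilla of evidence (weight is at least 18).
    (c): 14 (petitioner's 93 disregarded) < 18 [not met]
  The respondent does not carry Stage 2.
So the petitioner prevails.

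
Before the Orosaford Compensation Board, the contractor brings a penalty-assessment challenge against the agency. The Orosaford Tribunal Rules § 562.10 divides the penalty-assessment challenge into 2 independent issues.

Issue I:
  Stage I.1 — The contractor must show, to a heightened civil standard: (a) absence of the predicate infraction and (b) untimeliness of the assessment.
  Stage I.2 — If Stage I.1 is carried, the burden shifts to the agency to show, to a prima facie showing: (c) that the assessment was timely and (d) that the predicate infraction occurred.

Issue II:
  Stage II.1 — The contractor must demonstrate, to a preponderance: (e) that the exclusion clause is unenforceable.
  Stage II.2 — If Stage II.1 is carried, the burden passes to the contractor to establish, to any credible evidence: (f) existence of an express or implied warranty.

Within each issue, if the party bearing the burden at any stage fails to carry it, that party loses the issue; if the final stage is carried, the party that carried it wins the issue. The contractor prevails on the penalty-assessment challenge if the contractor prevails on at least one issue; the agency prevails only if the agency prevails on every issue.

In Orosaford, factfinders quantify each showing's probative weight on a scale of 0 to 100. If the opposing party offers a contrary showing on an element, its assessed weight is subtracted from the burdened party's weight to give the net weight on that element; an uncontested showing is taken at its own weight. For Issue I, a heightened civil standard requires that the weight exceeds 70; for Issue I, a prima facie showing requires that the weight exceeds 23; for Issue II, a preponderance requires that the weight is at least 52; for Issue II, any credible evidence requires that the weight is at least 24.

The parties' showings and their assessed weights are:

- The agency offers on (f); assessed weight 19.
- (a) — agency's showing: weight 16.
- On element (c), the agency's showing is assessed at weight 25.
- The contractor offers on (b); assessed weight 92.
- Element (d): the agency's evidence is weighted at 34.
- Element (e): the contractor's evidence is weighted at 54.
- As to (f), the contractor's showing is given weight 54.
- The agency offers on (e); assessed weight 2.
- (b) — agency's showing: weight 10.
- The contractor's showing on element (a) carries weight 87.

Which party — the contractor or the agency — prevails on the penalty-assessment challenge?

contractor

— Issue I —
At Stage I.1 the contractor must meet a heightened civil standard (weight exceeds 70): on (a) the weight is 87 less the opposing 16 gives net 71, which does exceed 70, so (a) meets the standard; on (b) the weight is 92 less the opposing 10 gives net 82, > 70, so (b) meets the standard.
  The contractor carries Stage I.1; the agency now bears the burden.
At Stage I.2 the agency must meet a prima facie showing (weight exceeds 23): on (c) the weight is 25, which does exceed 23, so (c) meets the standard; on (d) the weight is 34, which does exceed 23, so (d) meets the standard.
  All elements met at the final stage.
Every stage carried; the agency prevails on this issue.
— Issue II —
At Stage II.1 the contractor must meet a preponderance (weight is at least 52): on (e) the weight is 54 less the opposing 2 gives net 52, which does reach 52, so (e) meets the standard.
  Stage II.1 carried; the burden remains with the contractor.
At Stage II.2 the contractor must meet any credible evidence (weight is at least 24): on (f) the weight is 54 less the opposing 19 gives net 35, ≥ 24, so (f) meets the standard.
  Stage II.2 carried; the final stage is satisfied.
Every stage carried; the contractor prevails on this issue.
Per-issue: Issue I → agency; Issue II → contractor. The contractor must prevail on at least one issue; overall, the contractor prevails.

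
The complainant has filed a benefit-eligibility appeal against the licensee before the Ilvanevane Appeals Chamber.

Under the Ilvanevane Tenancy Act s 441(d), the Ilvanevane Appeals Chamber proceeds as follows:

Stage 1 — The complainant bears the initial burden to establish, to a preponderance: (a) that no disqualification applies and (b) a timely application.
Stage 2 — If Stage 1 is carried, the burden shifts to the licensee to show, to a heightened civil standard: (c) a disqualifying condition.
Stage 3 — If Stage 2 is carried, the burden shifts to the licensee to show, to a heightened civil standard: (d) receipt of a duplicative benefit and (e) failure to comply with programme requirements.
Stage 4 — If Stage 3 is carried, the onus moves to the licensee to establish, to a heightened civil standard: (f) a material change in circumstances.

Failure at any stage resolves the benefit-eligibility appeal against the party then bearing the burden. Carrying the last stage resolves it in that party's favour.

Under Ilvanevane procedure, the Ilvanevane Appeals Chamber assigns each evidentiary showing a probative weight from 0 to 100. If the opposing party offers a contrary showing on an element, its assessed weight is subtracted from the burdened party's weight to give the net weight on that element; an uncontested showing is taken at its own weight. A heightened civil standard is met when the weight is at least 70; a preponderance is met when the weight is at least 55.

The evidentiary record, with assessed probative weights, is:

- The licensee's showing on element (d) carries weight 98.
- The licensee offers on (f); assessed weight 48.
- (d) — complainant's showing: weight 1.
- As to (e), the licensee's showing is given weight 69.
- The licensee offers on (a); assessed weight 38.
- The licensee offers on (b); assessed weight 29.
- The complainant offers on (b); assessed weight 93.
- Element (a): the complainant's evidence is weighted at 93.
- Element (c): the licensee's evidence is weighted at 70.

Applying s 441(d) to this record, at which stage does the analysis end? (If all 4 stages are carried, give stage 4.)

stage 3

At Stage 1 the complainant must meet a preponderance (weight is at least 55): on (a) the weight is 93 less the opposing 38 gives net 55, which does reach 55, so (a) meets the standard; on (b) the weight is 93 less the opposing 29 gives net 64, ≥ 55, so (b) meets the standard.
  All elements met. The burden passes to the licensee.
At Stage 2 the licensee must meet a heightened civil standard (weight is at least 70): on (c) the weight is 70, which does reach 70, so (c) meets the standard.
  Stage 2 is satisfied; the licensee continues to bear the burden.
At Stage 3 the licensee must meet a heightened civil standard (weight is at least 70): on (d) the weight is 98 less the opposing 1 gives net 97, ≥ 70, so (d) meets the standard; on (e) the weight is 69, which does not reach 70, so (e) does not meet the standard.
  The licensee does not carry Stage 3.
So the complainant prevails.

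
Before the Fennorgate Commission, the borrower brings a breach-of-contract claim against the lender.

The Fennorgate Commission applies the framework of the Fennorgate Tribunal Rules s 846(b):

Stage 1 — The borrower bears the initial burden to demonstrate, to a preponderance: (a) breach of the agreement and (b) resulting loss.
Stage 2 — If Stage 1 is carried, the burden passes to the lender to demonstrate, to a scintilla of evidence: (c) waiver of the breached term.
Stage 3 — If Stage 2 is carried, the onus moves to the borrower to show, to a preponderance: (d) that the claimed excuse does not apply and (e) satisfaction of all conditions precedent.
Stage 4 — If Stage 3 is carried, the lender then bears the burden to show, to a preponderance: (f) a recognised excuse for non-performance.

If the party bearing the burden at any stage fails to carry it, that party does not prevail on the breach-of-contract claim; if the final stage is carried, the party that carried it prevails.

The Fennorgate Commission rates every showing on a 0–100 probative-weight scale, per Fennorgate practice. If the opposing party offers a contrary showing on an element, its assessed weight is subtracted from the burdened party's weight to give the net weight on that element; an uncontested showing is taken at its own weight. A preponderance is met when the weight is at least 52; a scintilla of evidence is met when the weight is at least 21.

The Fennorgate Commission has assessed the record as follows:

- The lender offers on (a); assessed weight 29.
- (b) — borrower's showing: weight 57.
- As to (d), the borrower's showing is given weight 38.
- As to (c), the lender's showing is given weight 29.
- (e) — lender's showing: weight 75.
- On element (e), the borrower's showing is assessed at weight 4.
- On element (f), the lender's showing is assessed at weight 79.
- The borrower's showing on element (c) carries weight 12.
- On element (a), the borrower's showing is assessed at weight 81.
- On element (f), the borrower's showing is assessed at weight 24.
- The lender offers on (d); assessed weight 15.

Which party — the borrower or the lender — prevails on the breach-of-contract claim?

Stage 1 — burden on borrower; standard: a preponderance (weight is at least 52).
    (a): 81 − 29 = 52 ≥ 52 [met]
    (b): 57 ≥ 52 [met]
  Stage 1 is satisfied; the onus moves to the lender.
Stage 2 — burden on lender; standard: a scintilla of evidence (weight is at least 21).
    (c): 29 − 12 = 17 < 21 [not met]
  Not every element is met, so the lender fails to carry Stage 2.
So the borrower prevails.

borrower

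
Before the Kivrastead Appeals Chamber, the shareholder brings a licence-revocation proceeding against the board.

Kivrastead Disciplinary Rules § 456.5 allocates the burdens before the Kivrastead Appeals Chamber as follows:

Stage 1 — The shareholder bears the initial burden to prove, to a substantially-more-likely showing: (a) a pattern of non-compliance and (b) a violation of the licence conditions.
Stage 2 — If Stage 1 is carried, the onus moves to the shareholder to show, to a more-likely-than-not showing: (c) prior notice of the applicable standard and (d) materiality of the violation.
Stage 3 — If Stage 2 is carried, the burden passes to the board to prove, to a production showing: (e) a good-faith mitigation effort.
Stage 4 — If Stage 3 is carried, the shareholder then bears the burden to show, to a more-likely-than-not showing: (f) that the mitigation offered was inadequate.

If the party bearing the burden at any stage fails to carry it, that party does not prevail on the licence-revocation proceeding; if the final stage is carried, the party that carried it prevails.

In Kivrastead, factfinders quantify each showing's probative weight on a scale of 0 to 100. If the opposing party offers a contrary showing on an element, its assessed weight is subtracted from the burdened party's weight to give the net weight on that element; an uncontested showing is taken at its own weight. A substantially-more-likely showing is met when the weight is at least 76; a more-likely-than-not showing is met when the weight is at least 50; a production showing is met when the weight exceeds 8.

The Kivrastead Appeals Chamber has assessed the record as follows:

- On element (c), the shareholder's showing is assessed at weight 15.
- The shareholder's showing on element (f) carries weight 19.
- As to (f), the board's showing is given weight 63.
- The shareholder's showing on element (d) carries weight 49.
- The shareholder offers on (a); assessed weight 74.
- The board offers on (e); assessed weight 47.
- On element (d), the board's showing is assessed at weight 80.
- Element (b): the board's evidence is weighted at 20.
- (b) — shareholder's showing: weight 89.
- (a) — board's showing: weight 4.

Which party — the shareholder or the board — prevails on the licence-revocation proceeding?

Stage 1 — burden on shareholder; standard: a substantially-more-likely showing (weight is at least 76).
    (a): 74 − 4 = 70 < 76 [not met]
    (b): 89 − 20 = 69 < 76 [not met]
  Stage 1 not carried; the shareholder fails its burden.
The board prevails.

board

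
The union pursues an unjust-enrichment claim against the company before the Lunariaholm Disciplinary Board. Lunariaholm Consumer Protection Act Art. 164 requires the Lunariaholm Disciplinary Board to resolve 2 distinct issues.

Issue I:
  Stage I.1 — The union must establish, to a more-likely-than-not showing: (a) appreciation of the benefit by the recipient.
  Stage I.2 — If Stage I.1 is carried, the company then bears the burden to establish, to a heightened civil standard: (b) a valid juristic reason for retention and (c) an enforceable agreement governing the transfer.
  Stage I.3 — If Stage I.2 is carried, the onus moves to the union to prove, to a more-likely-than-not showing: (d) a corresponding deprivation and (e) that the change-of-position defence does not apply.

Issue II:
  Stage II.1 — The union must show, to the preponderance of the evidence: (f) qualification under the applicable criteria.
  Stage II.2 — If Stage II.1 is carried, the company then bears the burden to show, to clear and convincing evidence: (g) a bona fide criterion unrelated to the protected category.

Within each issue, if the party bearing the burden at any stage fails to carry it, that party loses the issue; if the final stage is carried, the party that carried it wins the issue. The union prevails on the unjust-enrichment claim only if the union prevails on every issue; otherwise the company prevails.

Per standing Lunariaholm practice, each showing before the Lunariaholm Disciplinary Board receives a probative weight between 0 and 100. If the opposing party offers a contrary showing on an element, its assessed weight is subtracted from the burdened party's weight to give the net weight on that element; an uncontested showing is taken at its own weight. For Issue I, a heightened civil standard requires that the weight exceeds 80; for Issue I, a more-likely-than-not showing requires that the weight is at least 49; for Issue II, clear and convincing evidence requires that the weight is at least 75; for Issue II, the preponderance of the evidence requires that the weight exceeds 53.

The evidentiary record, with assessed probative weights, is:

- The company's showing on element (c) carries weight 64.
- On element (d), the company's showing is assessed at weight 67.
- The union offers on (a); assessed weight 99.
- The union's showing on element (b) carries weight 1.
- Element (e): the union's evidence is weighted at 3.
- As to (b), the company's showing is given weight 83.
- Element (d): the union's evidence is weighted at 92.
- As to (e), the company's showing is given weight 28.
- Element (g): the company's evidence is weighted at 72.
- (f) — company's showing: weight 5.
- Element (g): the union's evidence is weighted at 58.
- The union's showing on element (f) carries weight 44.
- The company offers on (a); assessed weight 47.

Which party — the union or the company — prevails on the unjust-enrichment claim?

— Issue I —
Stage I.1 (union, a more-likely-than-not showing, weight is at least 49): (a) net 99−47=52 ≥ 49 — meets.
  Stage I.1 is satisfied; the onus moves to the company.
Stage I.2 (company, a heightened civil standard, weight exceeds 80): (b) net 83−1=82 > 80 — meets; (c) 64 ≤ 80 — fails.
  The company does not carry Stage I.2.
The union prevails on this issue.
— Issue II —
Stage II.1 — burden on union; standard: the preponderance of the evidence (weight exceeds 53).
    (f): 44 − 5 = 39 ≤ 53 [not met]
  Stage II.1 not carried; the union fails its burden.
So the company prevails on this issue.
Per-issue: Issue I → union; Issue II → company. The union must prevail on every issue; overall, the company prevails.

company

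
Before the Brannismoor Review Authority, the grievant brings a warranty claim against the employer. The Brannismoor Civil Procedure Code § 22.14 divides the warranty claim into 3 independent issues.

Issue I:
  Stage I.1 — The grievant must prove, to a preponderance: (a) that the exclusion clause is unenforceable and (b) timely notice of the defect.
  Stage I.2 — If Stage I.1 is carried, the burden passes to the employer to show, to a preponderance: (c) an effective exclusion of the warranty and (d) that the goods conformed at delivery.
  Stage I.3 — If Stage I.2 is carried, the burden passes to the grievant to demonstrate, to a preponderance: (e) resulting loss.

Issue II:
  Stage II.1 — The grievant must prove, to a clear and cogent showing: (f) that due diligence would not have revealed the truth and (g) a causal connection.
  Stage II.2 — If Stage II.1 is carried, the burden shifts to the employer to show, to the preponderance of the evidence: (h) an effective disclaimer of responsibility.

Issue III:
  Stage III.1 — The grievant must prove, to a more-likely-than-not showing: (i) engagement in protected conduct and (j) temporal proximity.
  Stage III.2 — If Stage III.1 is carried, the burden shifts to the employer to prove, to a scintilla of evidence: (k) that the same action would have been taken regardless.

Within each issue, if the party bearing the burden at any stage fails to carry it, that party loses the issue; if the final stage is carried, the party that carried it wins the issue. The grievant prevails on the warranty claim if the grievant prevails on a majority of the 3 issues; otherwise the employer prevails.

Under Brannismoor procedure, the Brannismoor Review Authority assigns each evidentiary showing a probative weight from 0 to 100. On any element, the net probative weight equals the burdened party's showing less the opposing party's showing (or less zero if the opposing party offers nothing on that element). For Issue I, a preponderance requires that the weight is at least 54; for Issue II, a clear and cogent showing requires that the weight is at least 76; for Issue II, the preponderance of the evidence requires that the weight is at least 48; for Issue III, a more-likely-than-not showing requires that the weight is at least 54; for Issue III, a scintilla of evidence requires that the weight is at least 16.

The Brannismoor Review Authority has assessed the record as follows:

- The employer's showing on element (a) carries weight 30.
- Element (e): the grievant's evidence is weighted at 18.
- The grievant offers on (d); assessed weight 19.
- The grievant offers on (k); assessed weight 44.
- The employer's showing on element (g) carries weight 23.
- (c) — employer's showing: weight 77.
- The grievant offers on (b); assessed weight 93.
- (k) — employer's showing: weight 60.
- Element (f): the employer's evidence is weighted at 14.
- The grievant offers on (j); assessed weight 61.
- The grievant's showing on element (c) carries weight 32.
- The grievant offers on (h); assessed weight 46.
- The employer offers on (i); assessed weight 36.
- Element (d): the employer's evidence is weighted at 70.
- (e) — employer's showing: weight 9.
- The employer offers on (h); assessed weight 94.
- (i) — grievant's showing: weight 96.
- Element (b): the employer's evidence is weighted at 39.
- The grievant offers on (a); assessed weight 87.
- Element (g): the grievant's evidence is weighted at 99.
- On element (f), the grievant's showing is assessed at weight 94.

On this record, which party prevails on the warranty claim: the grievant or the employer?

— Issue I —
At Stage I.1 the grievant must meet a preponderance (weight is at least 54): on (a) the weight is 87 less the opposing 30 gives net 57, which does reach 54, so (a) meets the standard; on (b) the weight is 93 less the opposing 39 gives net 54, which does reach 54, so (b) meets the standard.
  All elements met. The burden passes to the employer.
At Stage I.2 the employer must meet a preponderance (weight is at least 54): on (c) the weight is 77 less the opposing 32 gives net 45, which does not reach 54, so (c) does not meet the standard; on (d) the weight is 70 less the opposing 19 gives net 51, which does not reach 54, so (d) does not meet the standard.
  The employer does not carry Stage I.2.
The analysis ends at Stage I.2; the grievant prevails on this issue.
— Issue II —
Stage II.1 — burden on grievant; standard: a clear and cogent showing (weight is at least 76).
    (f): 94 − 14 = 80 ≥ 76 [met]
    (g): 99 − 23 = 76 ≥ 76 [met]
  All elements met. The burden passes to the employer.
Stage II.2 — burden on employer; standard: the preponderance of the evidence (weight is at least 48).
    (h): 94 − 46 = 48 ≥ 48 [met]
  All elements met at the final stage.
Every stage carried; the employer prevails on this issue.
— Issue III —
Stage III.1 — burden on grievant; standard: a more-likely-than-not showing (weight is at least 54).
    (i): 96 − 36 = 60 ≥ 54 [met]
    (j): 61 ≥ 54 [met]
  The grievant carries Stage III.1; the employer now bears the burden.
Stage III.2 — burden on employer; standard: a scintilla of evidence (weight is at least 16).
    (k): 60 − 44 = 16 ≥ 16 [met]
  All elements met at the final stage.
With every stage satisfied, the employer prevails on this issue.
Per-issue: Issue I → grievant; Issue II → employer; Issue III → employer. The grievant must prevail on a majority of issues; overall, the employer prevails.

employer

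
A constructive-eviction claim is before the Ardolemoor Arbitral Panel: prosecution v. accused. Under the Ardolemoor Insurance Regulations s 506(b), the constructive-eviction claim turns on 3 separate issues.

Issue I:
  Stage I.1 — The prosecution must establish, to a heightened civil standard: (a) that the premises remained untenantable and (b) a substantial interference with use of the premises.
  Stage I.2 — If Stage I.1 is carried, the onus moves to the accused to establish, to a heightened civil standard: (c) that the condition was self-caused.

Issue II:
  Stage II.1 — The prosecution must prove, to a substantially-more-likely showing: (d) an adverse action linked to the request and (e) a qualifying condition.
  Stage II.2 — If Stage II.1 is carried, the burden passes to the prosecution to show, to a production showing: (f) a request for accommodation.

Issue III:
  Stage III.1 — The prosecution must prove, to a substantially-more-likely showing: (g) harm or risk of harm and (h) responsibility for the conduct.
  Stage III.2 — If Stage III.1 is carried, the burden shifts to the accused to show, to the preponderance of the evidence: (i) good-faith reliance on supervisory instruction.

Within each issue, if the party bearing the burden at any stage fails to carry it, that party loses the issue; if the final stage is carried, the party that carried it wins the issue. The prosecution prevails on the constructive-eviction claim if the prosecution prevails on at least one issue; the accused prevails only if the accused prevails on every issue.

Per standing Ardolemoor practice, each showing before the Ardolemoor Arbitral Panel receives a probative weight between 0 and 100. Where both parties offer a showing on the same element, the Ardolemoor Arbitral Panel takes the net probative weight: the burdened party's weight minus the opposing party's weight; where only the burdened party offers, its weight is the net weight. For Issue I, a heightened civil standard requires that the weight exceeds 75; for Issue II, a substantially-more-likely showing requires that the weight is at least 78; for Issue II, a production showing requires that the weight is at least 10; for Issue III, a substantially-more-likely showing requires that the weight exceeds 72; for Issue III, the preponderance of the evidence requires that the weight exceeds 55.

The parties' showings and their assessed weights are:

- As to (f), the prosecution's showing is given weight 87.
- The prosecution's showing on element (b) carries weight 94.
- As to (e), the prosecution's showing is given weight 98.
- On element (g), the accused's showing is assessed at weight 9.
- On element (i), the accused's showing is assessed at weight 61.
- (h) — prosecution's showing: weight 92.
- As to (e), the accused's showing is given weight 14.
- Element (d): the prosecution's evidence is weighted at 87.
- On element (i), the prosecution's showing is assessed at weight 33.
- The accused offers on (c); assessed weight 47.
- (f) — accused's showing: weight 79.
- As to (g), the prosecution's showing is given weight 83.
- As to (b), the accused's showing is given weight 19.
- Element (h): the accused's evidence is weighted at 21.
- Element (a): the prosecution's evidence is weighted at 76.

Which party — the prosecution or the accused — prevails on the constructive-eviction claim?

— Issue I —
Stage I.1 (prosecution, a heightened civil standard, weight exceeds 75): (a) 76 > 75 — meets; (b) net 94−19=75 ≤ 75 — fails.
  The prosecution does not carry Stage I.1.
The analysis ends at Stage I.1; the accused prevails on this issue.
— Issue II —
Stage II.1 — burden on prosecution; standard: a substantially-more-likely showing (weight is at least 78).
    (d): 87 ≥ 78 [met]
    (e): 98 − 14 = 84 ≥ 78 [met]
  Stage II.1 carried; the burden remains with the prosecution.
Stage II.2 — burden on prosecution; standard: a production showing (weight is at least 10).
    (f): 87 − 79 = 8 < 10 [not met]
  The prosecution does not carry Stage II.2.
So the accused prevails on this issue.
— Issue III —
Stage III.1 (prosecution, a substantially-more-likely showing, weight exceeds 72): (g) net 83−9=74 > 72 — meets; (h) net 92−21=71 ≤ 72 — fails.
  The prosecution does not carry Stage III.1.
The accused prevails on this issue.
Per-issue: Issue I → accused; Issue II → accused; Issue III → accused. The prosecution must prevail on at least one issue; overall, the accused prevails.

accused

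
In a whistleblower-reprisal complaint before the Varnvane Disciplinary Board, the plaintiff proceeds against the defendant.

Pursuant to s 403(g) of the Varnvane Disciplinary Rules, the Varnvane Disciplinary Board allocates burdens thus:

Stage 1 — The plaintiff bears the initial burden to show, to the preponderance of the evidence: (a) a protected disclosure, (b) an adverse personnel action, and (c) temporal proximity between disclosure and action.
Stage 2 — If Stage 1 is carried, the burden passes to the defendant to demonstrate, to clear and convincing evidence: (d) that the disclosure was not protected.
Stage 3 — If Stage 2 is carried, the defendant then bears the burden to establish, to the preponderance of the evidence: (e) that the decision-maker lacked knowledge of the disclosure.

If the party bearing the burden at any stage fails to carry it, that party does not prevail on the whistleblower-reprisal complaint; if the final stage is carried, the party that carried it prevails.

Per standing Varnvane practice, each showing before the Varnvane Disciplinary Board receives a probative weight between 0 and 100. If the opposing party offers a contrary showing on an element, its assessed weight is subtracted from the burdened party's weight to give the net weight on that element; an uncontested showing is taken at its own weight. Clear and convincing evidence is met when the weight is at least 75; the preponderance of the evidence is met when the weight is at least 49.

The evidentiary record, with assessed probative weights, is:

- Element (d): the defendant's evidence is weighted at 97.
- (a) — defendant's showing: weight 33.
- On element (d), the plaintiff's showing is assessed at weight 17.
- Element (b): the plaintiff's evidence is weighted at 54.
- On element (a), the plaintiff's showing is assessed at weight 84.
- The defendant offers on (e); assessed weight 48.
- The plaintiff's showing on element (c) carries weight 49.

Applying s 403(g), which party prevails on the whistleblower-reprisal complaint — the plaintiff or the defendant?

Stage 1 (plaintiff, the preponderance of the evidence, weight is at least 49): (a) net 84−33=51 ≥ 49 — meets; (b) 54 ≥ 49 — meets; (c) 49 ≥ 49 — meets.
  Stage 1 carried; the burden shifts to the defendant.
Stage 2 (defendant, clear and convincing evidence, weight is at least 75): (d) net 97−17=80 ≥ 75 — meets.
  Stage 2 is satisfied; the defendant continues to bear the burden.
Stage 3 (defendant, the preponderance of the evidence, weight is at least 49): (e) 48 < 49 — fails.
  The defendant does not carry Stage 3.
The plaintiff prevails.

plaintiff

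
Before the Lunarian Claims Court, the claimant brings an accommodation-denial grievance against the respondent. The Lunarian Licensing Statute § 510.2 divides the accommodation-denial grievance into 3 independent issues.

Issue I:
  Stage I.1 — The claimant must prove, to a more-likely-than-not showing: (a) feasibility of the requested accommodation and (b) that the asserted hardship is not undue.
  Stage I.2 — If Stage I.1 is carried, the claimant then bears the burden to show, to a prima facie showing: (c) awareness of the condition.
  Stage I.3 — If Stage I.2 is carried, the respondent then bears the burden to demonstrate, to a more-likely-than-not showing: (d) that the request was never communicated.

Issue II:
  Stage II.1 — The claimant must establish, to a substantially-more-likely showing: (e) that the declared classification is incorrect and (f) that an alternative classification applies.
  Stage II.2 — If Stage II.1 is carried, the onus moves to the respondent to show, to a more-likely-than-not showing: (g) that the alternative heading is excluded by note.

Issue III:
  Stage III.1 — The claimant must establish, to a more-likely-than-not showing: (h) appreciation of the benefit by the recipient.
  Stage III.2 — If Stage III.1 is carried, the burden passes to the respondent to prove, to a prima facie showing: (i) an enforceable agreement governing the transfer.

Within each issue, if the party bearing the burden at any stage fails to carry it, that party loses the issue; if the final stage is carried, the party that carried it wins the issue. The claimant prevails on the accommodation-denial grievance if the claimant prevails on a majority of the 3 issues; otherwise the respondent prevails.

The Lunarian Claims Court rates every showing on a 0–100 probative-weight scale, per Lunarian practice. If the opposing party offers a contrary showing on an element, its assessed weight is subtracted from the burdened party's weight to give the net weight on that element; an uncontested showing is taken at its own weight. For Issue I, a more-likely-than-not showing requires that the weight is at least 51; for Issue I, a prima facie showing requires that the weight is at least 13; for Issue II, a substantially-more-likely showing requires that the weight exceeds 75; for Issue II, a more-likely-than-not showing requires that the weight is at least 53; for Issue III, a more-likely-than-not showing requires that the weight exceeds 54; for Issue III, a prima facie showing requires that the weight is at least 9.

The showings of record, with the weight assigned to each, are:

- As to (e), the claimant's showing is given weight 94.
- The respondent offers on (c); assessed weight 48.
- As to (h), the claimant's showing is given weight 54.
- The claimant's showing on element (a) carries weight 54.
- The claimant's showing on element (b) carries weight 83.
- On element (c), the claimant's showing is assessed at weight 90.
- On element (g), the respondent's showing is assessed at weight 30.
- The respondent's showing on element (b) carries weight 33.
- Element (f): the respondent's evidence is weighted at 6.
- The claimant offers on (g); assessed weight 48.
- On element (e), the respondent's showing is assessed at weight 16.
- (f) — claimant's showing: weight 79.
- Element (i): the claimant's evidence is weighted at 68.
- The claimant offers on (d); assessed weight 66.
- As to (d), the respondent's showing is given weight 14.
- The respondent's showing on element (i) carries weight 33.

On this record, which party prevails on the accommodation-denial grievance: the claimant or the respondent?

respondent

— Issue I —
Stage I.1 (claimant, a more-likely-than-not showing, weight is at least 51): (a) 54 ≥ 51 — meets; (b) net 83−33=50 < 51 — fails.
  Not every element is met, so the claimant fails to carry Stage I.1.
The respondent prevails on this issue.
— Issue II —
Stage II.1 (claimant, a substantially-more-likely showing, weight exceeds 75): (e) net 94−16=78 > 75 — meets; (f) net 79−6=73 ≤ 75 — fails.
  Stage II.1 not carried; the claimant fails its burden.
The analysis ends at Stage II.1; the respondent prevails on this issue.
— Issue III —
Stage III.1 (claimant, a more-likely-than-not showing, weight exceeds 54): (h) 54 ≤ 54 — fails.
  The claimant does not carry Stage III.1.
The analysis ends at Stage III.1; the respondent prevails on this issue.
Per-issue: Issue I → respondent; Issue II → respondent; Issue III → respondent. The claimant must prevail on a majority of issues; overall, the respondent prevails.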